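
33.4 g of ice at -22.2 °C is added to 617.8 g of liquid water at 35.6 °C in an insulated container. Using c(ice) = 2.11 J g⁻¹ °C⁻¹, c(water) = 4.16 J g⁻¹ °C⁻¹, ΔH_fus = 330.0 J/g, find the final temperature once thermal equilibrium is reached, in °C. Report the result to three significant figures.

T_f = 29.1 °C

Heat to bring ice to 0 °C and melt it: q₁ = 33.4×2.11×22.2 + 33.4×330.0 = 12587 J
Heat the water can supply cooling to 0 °C: 617.8×4.16×35.6 = 91493.7 J > q₁, so all ice melts.
Energy balance: 617.8×4.16×(35.6 − T) = 12587 + 33.4×4.16×(T − 0)
2570.048(35.6 − T) = 12587 + 138.944 T
91493.7 − 12587 = 2708.992 T
T = 78906.7 / 2708.992 = 29.13 °C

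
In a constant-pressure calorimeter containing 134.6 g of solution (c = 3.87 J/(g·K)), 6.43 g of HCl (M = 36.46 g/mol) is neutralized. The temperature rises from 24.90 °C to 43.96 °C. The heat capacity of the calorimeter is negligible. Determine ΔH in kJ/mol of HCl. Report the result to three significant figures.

ΔH = -56.3 kJ/mol

|ΔT| = |43.96 − 24.90| = 19.06 °C
|q_surr| = (134.6 × 3.87) × 19.06 = 520.902 × 19.06 = 9928 J
n(HCl) = 6.43 / 36.46 = 0.1764 mol
Temperature rose, so q_rxn = −|q_surr| = -9.928 kJ
ΔH = q_rxn / n = -56.28 kJ/mol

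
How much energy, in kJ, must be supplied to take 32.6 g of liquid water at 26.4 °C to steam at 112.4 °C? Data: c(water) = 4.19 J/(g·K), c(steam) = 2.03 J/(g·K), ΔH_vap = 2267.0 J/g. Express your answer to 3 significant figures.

q = 84.8 kJ

q1 (heat water 26.4→100.0 °C): 32.6 × 4.19 × 73.6 = 10053 J
q2 (vaporize at 100 °C): 32.6 × 2267.0 = 73904 J
q3 (heat steam 100.0→112.4 °C): 32.6 × 2.03 × 12.4 = 821 J
Total: 10053 + 73904 + 821 = 84778 J = 84.8 kJ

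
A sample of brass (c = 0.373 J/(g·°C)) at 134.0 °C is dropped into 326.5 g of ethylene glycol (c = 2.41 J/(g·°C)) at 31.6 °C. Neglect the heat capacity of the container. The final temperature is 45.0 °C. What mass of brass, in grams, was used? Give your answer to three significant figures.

m = 318 g

q_gained = (326.5 × 2.41) × (45.0 − 31.6) = 10544 J
q_lost = m × 0.373 × (134.0 − 45.0) = 33.197 m
m = 10544 / 33.197 = 318 g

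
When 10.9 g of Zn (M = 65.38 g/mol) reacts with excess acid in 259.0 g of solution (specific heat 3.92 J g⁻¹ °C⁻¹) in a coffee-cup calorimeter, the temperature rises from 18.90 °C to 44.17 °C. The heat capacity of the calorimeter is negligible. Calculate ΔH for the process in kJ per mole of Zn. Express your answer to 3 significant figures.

|ΔT| = |44.17 − 18.90| = 25.27 °C
|q_surr| = (259.0 × 3.92) × 25.27 = 1015.28 × 25.27 = 25660 J
n(Zn) = 10.9 / 65.38 = 0.1667 mol
Temperature rose, so q_rxn = −|q_surr| = -25.66 kJ
ΔH = q_rxn / n = -153.9 kJ/mol

ΔH = -154 kJ/mol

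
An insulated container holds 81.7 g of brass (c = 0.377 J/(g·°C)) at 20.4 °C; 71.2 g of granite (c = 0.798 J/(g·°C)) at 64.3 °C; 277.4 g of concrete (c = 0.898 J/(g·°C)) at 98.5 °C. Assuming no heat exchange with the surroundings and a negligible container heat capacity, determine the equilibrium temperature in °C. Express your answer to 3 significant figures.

Σ mᵢcᵢ(T − Tᵢ) = 0  ⇒  T = Σ mᵢcᵢTᵢ / Σ mᵢcᵢ
Σ mᵢcᵢ = 81.7×0.377 + 71.2×0.798 + 277.4×0.898 = 336.7237
Σ mᵢcᵢTᵢ = 30.8009×20.4 + 56.8176×64.3 + 249.1052×98.5 = 28819
T = 28819 / 336.7237 = 85.59 °C

T_f = 85.6 °C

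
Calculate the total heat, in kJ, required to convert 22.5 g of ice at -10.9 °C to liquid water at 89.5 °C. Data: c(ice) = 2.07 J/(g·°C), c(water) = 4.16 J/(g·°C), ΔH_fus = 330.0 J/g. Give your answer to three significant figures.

q = 16.3 kJ

q1 (heat ice -10.9→0.0 °C): 22.5 × 2.07 × 10.9 = 508 J
q2 (melt at 0 °C): 22.5 × 330.0 = 7425 J
q3 (heat water 0.0→89.5 °C): 22.5 × 4.16 × 89.5 = 8377 J
Total: 508 + 7425 + 8377 = 16310 J = 16.3 kJ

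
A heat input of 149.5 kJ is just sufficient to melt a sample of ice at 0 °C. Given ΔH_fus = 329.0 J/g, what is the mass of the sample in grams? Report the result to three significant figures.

m = 454 g

m = q / ΔH_fus = 149500 J / 329.0 J/g = 454 g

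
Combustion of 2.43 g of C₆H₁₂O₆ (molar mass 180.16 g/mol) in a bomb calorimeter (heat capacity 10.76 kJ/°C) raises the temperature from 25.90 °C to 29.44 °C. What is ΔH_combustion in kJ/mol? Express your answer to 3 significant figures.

ΔH = -2820 kJ/mol

ΔT = 29.44 − 25.90 = 3.54 °C
q_cal = C_cal × ΔT = 10.76 × 3.54 = 38.0904 kJ
n = 2.43 / 180.16 = 0.01349 mol
q_rxn = −q_cal = -38.0904 kJ
ΔH = -38.0904 / 0.01349 = -2824 kJ/mol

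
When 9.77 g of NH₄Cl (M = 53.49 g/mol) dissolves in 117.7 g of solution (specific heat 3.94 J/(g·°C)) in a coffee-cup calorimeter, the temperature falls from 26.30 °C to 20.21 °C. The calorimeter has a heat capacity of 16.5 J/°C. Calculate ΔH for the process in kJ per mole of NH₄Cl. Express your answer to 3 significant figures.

ΔH = 16.0 kJ/mol

|ΔT| = |20.21 − 26.30| = 6.09 °C
|q_surr| = (117.7 × 3.94 + 16.5) × 6.09 = 480.238 × 6.09 = 2925 J
n(NH₄Cl) = 9.77 / 53.49 = 0.1827 mol
Temperature fell, so q_rxn = +|q_surr| = 2.925 kJ
ΔH = q_rxn / n = 16.01 kJ/mol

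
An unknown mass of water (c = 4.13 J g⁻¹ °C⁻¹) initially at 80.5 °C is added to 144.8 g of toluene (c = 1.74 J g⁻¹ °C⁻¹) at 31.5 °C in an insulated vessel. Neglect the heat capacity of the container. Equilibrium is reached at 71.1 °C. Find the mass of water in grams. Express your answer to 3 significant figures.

q_gained = (144.8 × 1.74) × (71.1 − 31.5) = 9977 J
q_lost = m × 4.13 × (80.5 − 71.1) = 38.822 m
m = 9977 / 38.822 = 257 g

m = 257 g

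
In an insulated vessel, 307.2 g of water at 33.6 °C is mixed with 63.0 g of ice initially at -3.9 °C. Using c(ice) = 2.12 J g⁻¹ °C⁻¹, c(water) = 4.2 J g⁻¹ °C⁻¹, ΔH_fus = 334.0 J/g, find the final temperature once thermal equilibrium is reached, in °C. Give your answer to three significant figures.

T_f = 14.0 °C

Heat to bring ice to 0 °C and melt it: q₁ = 63.0×2.12×3.9 + 63.0×334.0 = 21563 J
Heat the water can supply cooling to 0 °C: 307.2×4.2×33.6 = 43352.1 J > q₁, so all ice melts.
Energy balance: 307.2×4.2×(33.6 − T) = 21563 + 63.0×4.2×(T − 0)
1290.24(33.6 − T) = 21563 + 264.6 T
43352.1 − 21563 = 1554.84 T
T = 21789.1 / 1554.84 = 14.01 °C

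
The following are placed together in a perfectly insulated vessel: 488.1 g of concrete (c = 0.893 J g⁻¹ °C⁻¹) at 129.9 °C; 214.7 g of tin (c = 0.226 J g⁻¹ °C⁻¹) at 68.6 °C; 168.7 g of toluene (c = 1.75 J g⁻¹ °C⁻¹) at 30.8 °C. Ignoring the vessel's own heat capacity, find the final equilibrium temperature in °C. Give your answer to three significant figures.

Σ mᵢcᵢ(T − Tᵢ) = 0  ⇒  T = Σ mᵢcᵢTᵢ / Σ mᵢcᵢ
Σ mᵢcᵢ = 488.1×0.893 + 214.7×0.226 + 168.7×1.75 = 779.6205
Σ mᵢcᵢTᵢ = 435.8733×129.9 + 48.5222×68.6 + 295.225×30.8 = 69041
T = 69041 / 779.6205 = 88.56 °C

T_f = 88.6 °C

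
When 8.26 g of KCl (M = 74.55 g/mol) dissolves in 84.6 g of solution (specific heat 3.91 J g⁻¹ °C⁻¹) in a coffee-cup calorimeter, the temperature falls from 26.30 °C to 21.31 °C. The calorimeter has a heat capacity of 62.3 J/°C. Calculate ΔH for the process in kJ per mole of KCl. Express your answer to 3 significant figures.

ΔH = 17.7 kJ/mol

|ΔT| = |21.31 − 26.30| = 4.99 °C
|q_surr| = (84.6 × 3.91 + 62.3) × 4.99 = 393.086 × 4.99 = 1961 J
n(KCl) = 8.26 / 74.55 = 0.1108 mol
Temperature fell, so q_rxn = +|q_surr| = 1.961 kJ
ΔH = q_rxn / n = 17.70 kJ/mol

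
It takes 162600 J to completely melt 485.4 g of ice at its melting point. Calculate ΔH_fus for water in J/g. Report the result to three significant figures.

ΔH_fus = q / m = 162600 / 485.4 = 335 J/g

ΔH_fus = 335 J/g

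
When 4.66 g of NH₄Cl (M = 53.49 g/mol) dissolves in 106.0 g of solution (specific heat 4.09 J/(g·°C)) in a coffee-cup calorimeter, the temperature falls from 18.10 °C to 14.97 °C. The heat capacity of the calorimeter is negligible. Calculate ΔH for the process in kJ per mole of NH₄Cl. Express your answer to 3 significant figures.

ΔH = 15.6 kJ/mol

|ΔT| = |14.97 − 18.10| = 3.13 °C
|q_surr| = (106.0 × 4.09) × 3.13 = 433.54 × 3.13 = 1357 J
n(NH₄Cl) = 4.66 / 53.49 = 0.08712 mol
Temperature fell, so q_rxn = +|q_surr| = 1.357 kJ
ΔH = q_rxn / n = 15.58 kJ/mol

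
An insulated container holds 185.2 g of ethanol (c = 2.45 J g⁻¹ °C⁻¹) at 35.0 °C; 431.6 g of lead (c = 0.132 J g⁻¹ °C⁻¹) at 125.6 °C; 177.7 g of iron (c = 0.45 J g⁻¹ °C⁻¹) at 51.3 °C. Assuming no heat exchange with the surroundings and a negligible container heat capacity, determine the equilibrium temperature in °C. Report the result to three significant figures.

T_f = 45.9 °C

Σ mᵢcᵢ(T − Tᵢ) = 0  ⇒  T = Σ mᵢcᵢTᵢ / Σ mᵢcᵢ
Σ mᵢcᵢ = 185.2×2.45 + 431.6×0.132 + 177.7×0.45 = 590.6762
Σ mᵢcᵢTᵢ = 453.74×35.0 + 56.9712×125.6 + 79.965×51.3 = 27139
T = 27139 / 590.6762 = 45.946 °C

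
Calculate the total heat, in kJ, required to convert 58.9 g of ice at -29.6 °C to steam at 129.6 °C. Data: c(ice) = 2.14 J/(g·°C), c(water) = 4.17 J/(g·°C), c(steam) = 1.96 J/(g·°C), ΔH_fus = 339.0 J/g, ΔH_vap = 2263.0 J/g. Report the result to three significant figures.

q1 (heat ice -29.6→0.0 °C): 58.9 × 2.14 × 29.6 = 3731 J
q2 (melt at 0 °C): 58.9 × 339.0 = 19967 J
q3 (heat water 0.0→100.0 °C): 58.9 × 4.17 × 100.0 = 24561 J
q4 (vaporize at 100 °C): 58.9 × 2263.0 = 133291 J
q5 (heat steam 100.0→129.6 °C): 58.9 × 1.96 × 29.6 = 3417 J
Total: 3731 + 19967 + 24561 + 133291 + 3417 = 184967 J = 185 kJ

q = 185 kJ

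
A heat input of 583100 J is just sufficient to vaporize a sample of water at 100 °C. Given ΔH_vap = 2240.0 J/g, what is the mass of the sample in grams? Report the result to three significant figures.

m = 260 g

m = q / ΔH_vap = 583100 J / 2240.0 J/g = 260 g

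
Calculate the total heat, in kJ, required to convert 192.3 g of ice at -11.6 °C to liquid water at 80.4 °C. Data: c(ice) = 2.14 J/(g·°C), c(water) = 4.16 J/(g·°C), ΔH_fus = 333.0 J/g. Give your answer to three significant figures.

q = 133 kJ

q1 (heat ice -11.6→0.0 °C): 192.3 × 2.14 × 11.6 = 4774 J
q2 (melt at 0 °C): 192.3 × 333.0 = 64036 J
q3 (heat water 0.0→80.4 °C): 192.3 × 4.16 × 80.4 = 64317 J
Total: 4774 + 64036 + 64317 = 133127 J = 133 kJ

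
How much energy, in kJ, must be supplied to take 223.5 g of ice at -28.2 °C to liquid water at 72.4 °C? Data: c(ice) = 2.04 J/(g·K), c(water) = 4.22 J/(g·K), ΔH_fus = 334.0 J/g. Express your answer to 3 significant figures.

q = 156 kJ

q1 (heat ice -28.2→0.0 °C): 223.5 × 2.04 × 28.2 = 12858 J
q2 (melt at 0 °C): 223.5 × 334.0 = 74649 J
q3 (heat water 0.0→72.4 °C): 223.5 × 4.22 × 72.4 = 68286 J
Total: 12858 + 74649 + 68286 = 155793 J = 156 kJ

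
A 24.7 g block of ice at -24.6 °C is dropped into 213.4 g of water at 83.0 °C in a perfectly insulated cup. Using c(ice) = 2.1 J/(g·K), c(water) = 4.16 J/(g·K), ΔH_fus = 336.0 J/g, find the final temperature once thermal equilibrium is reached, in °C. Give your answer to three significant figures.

Heat to bring ice to 0 °C and melt it: q₁ = 24.7×2.1×24.6 + 24.7×336.0 = 9575.2 J
Heat the water can supply cooling to 0 °C: 213.4×4.16×83.0 = 73682.8 J > q₁, so all ice melts.
Energy balance: 213.4×4.16×(83.0 − T) = 9575.2 + 24.7×4.16×(T − 0)
887.744(83.0 − T) = 9575.2 + 102.752 T
73682.8 − 9575.2 = 990.496 T
T = 64107.6 / 990.496 = 64.72 °C

T_f = 64.7 °C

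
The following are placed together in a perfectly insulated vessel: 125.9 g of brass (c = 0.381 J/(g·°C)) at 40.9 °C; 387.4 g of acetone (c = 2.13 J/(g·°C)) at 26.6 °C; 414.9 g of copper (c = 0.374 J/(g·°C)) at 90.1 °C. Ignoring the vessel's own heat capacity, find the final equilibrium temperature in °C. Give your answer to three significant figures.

Σ mᵢcᵢ(T − Tᵢ) = 0  ⇒  T = Σ mᵢcᵢTᵢ / Σ mᵢcᵢ
Σ mᵢcᵢ = 125.9×0.381 + 387.4×2.13 + 414.9×0.374 = 1028.3025
Σ mᵢcᵢTᵢ = 47.9679×40.9 + 825.162×26.6 + 155.1726×90.1 = 37892
T = 37892 / 1028.3025 = 36.849 °C

T_f = 36.8 °C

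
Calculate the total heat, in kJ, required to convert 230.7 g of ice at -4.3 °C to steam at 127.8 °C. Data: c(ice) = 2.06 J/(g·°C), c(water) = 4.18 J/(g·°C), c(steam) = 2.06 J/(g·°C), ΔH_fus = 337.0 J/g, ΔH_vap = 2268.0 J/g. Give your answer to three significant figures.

q = 713 kJ

q1 (heat ice -4.3→0.0 °C): 230.7 × 2.06 × 4.3 = 2044 J
q2 (melt at 0 °C): 230.7 × 337.0 = 77746 J
q3 (heat water 0.0→100.0 °C): 230.7 × 4.18 × 100.0 = 96433 J
q4 (vaporize at 100 °C): 230.7 × 2268.0 = 523228 J
q5 (heat steam 100.0→127.8 °C): 230.7 × 2.06 × 27.8 = 13212 J
Total: 2044 + 77746 + 96433 + 523228 + 13212 = 712663 J = 713 kJ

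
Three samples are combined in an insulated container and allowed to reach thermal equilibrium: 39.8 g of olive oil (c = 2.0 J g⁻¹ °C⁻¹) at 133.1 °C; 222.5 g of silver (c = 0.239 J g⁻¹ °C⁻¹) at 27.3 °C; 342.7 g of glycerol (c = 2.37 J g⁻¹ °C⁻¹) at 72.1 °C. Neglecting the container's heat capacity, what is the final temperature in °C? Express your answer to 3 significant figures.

Σ mᵢcᵢ(T − Tᵢ) = 0  ⇒  T = Σ mᵢcᵢTᵢ / Σ mᵢcᵢ
Σ mᵢcᵢ = 39.8×2.0 + 222.5×0.239 + 342.7×2.37 = 944.9765
Σ mᵢcᵢTᵢ = 79.6×133.1 + 53.1775×27.3 + 812.199×72.1 = 70606
T = 70606 / 944.9765 = 74.72 °C

T_f = 74.7 °C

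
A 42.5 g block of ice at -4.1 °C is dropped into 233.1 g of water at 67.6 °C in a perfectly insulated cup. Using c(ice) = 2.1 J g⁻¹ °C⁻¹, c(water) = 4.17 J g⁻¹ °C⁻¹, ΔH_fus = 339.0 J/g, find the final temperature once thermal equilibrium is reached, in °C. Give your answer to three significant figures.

T_f = 44.3 °C

Heat to bring ice to 0 °C and melt it: q₁ = 42.5×2.1×4.1 + 42.5×339.0 = 14773 J
Heat the water can supply cooling to 0 °C: 233.1×4.17×67.6 = 65709.0 J > q₁, so all ice melts.
Energy balance: 233.1×4.17×(67.6 − T) = 14773 + 42.5×4.17×(T − 0)
972.027(67.6 − T) = 14773 + 177.225 T
65709.0 − 14773 = 1149.252 T
T = 50936.0 / 1149.252 = 44.32 °C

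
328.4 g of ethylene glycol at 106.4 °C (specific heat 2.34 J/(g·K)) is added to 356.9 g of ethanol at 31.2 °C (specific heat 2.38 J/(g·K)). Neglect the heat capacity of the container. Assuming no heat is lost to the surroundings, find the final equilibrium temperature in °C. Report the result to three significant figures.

Heat lost by ethylene glycol = heat gained by ethanol.
(328.4)(2.34)(106.4 − T) = (356.9)(2.38)(T − 31.2)
768.456 (106.4 − T) = 849.422 (T − 31.2)
81764 − 768.456 T = 849.422 T − 26502
108266 = 1617.878 T
T = 66.92 °C

T_f = 66.9 °C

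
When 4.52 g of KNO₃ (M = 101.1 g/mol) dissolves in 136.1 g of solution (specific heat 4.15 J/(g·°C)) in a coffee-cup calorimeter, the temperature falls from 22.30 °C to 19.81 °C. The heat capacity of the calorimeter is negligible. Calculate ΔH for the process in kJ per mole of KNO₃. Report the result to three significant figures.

|ΔT| = |19.81 − 22.30| = 2.49 °C
|q_surr| = (136.1 × 4.15) × 2.49 = 564.815 × 2.49 = 1406.4 J
n(KNO₃) = 4.52 / 101.1 = 0.044708 mol
Temperature fell, so q_rxn = +|q_surr| = 1.4064 kJ
ΔH = q_rxn / n = 31.46 kJ/mol

ΔH = 31.5 kJ/mol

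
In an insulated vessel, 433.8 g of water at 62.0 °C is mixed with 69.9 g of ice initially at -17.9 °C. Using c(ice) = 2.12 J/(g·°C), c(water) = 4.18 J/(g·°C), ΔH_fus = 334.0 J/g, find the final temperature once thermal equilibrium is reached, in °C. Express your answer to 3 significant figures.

T_f = 41.0 °C

Heat to bring ice to 0 °C and melt it: q₁ = 69.9×2.12×17.9 + 69.9×334.0 = 25999 J
Heat the water can supply cooling to 0 °C: 433.8×4.18×62.0 = 112424 J > q₁, so all ice melts.
Energy balance: 433.8×4.18×(62.0 − T) = 25999 + 69.9×4.18×(T − 0)
1813.284(62.0 − T) = 25999 + 292.182 T
112424 − 25999 = 2105.466 T
T = 86425 / 2105.466 = 41.048 °C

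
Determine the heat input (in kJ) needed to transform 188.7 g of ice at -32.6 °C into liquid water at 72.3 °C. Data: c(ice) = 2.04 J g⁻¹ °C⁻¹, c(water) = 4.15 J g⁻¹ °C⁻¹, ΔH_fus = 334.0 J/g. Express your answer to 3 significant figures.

q = 132 kJ

q1 (heat ice -32.6→0.0 °C): 188.7 × 2.04 × 32.6 = 12549 J
q2 (melt at 0 °C): 188.7 × 334.0 = 63026 J
q3 (heat water 0.0→72.3 °C): 188.7 × 4.15 × 72.3 = 56618 J
Total: 12549 + 63026 + 56618 = 132193 J = 132 kJ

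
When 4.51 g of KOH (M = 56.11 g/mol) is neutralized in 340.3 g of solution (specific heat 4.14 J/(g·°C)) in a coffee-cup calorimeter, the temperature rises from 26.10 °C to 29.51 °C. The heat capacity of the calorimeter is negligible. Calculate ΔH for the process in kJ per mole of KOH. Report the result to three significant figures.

ΔH = -59.8 kJ/mol

|ΔT| = |29.51 − 26.10| = 3.41 °C
|q_surr| = (340.3 × 4.14) × 3.41 = 1408.842 × 3.41 = 4804 J
n(KOH) = 4.51 / 56.11 = 0.08038 mol
Temperature rose, so q_rxn = −|q_surr| = -4.804 kJ
ΔH = q_rxn / n = -59.77 kJ/mol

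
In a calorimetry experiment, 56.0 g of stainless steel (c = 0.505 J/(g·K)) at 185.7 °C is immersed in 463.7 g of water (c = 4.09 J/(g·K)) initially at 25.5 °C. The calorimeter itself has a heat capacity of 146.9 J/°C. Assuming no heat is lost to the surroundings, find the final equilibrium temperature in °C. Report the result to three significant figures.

Heat lost by stainless steel = heat gained by water + calorimeter.
(56.0)(0.505)(185.7 − T) = [(463.7)(4.09) + 146.9](T − 25.5)
28.28 (185.7 − T) = 2043.433 (T − 25.5)
5251.6 − 28.28 T = 2043.433 T − 52108
57359.6 = 2071.713 T
T = 27.69 °C

T_f = 27.7 °C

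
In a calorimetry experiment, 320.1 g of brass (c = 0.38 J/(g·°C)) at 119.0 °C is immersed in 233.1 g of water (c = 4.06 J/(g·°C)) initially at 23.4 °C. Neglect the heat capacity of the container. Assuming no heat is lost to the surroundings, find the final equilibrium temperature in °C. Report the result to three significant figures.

T_f = 34.3 °C

Heat lost by brass = heat gained by water.
(320.1)(0.38)(119.0 − T) = (233.1)(4.06)(T − 23.4)
121.638 (119.0 − T) = 946.386 (T − 23.4)
14475 − 121.638 T = 946.386 T − 22145
36620 = 1068.024 T
T = 34.29 °C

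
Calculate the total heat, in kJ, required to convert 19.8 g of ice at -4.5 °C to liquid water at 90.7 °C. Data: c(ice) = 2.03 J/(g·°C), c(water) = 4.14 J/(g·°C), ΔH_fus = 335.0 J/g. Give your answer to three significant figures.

q = 14.2 kJ

q1 (heat ice -4.5→0.0 °C): 19.8 × 2.03 × 4.5 = 181 J
q2 (melt at 0 °C): 19.8 × 335.0 = 6633 J
q3 (heat water 0.0→90.7 °C): 19.8 × 4.14 × 90.7 = 7435 J
Total: 181 + 6633 + 7435 = 14249 J = 14.2 kJ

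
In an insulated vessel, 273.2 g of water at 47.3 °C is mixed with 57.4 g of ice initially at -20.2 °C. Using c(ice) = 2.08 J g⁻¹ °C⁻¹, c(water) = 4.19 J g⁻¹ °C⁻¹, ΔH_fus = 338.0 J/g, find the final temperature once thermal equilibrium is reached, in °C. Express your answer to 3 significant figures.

T_f = 23.3 °C

Heat to bring ice to 0 °C and melt it: q₁ = 57.4×2.08×20.2 + 57.4×338.0 = 21813 J
Heat the water can supply cooling to 0 °C: 273.2×4.19×47.3 = 54144.7 J > q₁, so all ice melts.
Energy balance: 273.2×4.19×(47.3 − T) = 21813 + 57.4×4.19×(T − 0)
1144.708(47.3 − T) = 21813 + 240.506 T
54144.7 − 21813 = 1385.214 T
T = 32331.7 / 1385.214 = 23.34 °C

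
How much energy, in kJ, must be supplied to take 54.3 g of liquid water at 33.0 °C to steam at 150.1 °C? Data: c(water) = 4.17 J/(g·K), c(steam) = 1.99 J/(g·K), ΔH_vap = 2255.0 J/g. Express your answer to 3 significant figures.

q = 143 kJ

q1 (heat water 33.0→100.0 °C): 54.3 × 4.17 × 67.0 = 15171 J
q2 (vaporize at 100 °C): 54.3 × 2255.0 = 122447 J
q3 (heat steam 100.0→150.1 °C): 54.3 × 1.99 × 50.1 = 5414 J
Total: 15171 + 122447 + 5414 = 143032 J = 143 kJ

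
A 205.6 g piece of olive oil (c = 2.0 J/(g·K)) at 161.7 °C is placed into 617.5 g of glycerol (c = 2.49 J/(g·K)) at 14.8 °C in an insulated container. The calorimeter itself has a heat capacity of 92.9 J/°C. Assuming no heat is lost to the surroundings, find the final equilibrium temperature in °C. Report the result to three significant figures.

T_f = 44.4 °C

Heat lost by olive oil = heat gained by glycerol + calorimeter.
(205.6)(2.0)(161.7 − T) = [(617.5)(2.49) + 92.9](T − 14.8)
411.2 (161.7 − T) = 1630.475 (T − 14.8)
66491 − 411.2 T = 1630.475 T − 24131
90622 = 2041.675 T
T = 44.39 °C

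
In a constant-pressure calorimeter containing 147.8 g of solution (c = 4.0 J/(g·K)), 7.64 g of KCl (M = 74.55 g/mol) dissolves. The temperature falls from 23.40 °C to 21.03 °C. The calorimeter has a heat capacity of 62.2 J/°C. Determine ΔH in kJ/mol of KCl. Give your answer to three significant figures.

ΔH = 15.1 kJ/mol

|ΔT| = |21.03 − 23.40| = 2.37 °C
|q_surr| = (147.8 × 4.0 + 62.2) × 2.37 = 653.4 × 2.37 = 1549 J
n(KCl) = 7.64 / 74.55 = 0.1025 mol
Temperature fell, so q_rxn = +|q_surr| = 1.549 kJ
ΔH = q_rxn / n = 15.11 kJ/mol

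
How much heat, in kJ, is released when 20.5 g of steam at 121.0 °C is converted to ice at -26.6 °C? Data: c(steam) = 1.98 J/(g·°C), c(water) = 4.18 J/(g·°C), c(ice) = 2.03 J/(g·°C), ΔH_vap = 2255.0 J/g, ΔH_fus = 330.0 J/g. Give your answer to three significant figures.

q1 (cool steam 121.0→100 °C): 20.5 × 1.98 × 21.0 = 852 J
q2 (condense at 100 °C): 20.5 × 2255.0 = 46228 J
q3 (cool water 100→0 °C): 20.5 × 4.18 × 100.0 = 8569 J
q4 (freeze at 0 °C): 20.5 × 330.0 = 6765 J
q5 (cool ice 0→-26.6 °C): 20.5 × 2.03 × 26.6 = 1107 J
Total: 852 + 46228 + 8569 + 6765 + 1107 = 63521 J = 63.5 kJ

q = 63.5 kJ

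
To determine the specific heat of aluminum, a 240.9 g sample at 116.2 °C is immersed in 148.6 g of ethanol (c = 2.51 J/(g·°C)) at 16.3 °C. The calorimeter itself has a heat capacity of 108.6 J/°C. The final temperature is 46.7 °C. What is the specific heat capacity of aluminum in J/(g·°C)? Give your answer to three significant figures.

c = 0.874 J/(g·°C)

q_gained = (148.6 × 2.51 + 108.6) × (46.7 − 16.3) = 14640 J
q_lost = 240.9 × c × (116.2 − 46.7) = 16742.55 c
Set equal: c = 14640 / 16742.55 = 0.874 J/(g·°C)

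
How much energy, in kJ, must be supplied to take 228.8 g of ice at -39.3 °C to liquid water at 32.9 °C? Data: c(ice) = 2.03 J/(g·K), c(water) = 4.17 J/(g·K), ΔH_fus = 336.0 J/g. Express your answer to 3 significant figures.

q1 (heat ice -39.3→0.0 °C): 228.8 × 2.03 × 39.3 = 18253 J
q2 (melt at 0 °C): 228.8 × 336.0 = 76877 J
q3 (heat water 0.0→32.9 °C): 228.8 × 4.17 × 32.9 = 31390 J
Total: 18253 + 76877 + 31390 = 126520 J = 127 kJ

q = 127 kJ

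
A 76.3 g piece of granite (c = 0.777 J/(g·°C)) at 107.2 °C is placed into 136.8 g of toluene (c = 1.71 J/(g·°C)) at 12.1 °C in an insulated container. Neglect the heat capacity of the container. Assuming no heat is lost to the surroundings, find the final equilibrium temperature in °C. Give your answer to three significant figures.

Heat lost by granite = heat gained by toluene.
(76.3)(0.777)(107.2 − T) = (136.8)(1.71)(T − 12.1)
59.2851 (107.2 − T) = 233.928 (T − 12.1)
6355.4 − 59.2851 T = 233.928 T − 2830.5
9185.9 = 293.2131 T
T = 31.33 °C

T_f = 31.3 °C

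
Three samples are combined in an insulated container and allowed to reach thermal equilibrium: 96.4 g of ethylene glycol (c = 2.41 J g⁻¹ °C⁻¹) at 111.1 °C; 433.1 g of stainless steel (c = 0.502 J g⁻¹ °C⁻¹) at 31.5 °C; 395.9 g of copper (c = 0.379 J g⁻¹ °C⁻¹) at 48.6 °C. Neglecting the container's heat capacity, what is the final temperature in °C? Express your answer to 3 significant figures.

Σ mᵢcᵢ(T − Tᵢ) = 0  ⇒  T = Σ mᵢcᵢTᵢ / Σ mᵢcᵢ
Σ mᵢcᵢ = 96.4×2.41 + 433.1×0.502 + 395.9×0.379 = 599.7863
Σ mᵢcᵢTᵢ = 232.324×111.1 + 217.4162×31.5 + 150.0461×48.6 = 39952
T = 39952 / 599.7863 = 66.61 °C

T_f = 66.6 °C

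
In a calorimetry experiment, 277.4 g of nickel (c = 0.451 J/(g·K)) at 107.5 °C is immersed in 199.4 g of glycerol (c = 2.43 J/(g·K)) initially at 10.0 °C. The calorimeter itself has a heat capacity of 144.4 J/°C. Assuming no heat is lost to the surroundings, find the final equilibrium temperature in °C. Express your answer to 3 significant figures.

Heat lost by nickel = heat gained by glycerol + calorimeter.
(277.4)(0.451)(107.5 − T) = [(199.4)(2.43) + 144.4](T − 10.0)
125.1074 (107.5 − T) = 628.942 (T − 10.0)
13449 − 125.1074 T = 628.942 T − 6289.4
19738.4 = 754.0494 T
T = 26.18 °C

T_f = 26.2 °C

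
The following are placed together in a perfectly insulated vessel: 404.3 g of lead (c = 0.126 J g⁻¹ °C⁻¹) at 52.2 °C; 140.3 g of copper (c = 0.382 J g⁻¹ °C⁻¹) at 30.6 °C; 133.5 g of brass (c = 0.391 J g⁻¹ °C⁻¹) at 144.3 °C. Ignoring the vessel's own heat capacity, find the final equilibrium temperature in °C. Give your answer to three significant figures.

T_f = 75.5 °C

Σ mᵢcᵢ(T − Tᵢ) = 0  ⇒  T = Σ mᵢcᵢTᵢ / Σ mᵢcᵢ
Σ mᵢcᵢ = 404.3×0.126 + 140.3×0.382 + 133.5×0.391 = 156.7349
Σ mᵢcᵢTᵢ = 50.9418×52.2 + 53.5946×30.6 + 52.1985×144.3 = 11831
T = 11831 / 156.7349 = 75.48 °C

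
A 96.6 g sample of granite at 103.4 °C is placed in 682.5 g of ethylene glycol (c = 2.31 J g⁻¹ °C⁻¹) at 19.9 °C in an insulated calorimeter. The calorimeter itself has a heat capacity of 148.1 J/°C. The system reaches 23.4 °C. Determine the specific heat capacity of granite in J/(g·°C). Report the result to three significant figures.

c = 0.781 J/(g·°C)

q_gained = (682.5 × 2.31 + 148.1) × (23.4 − 19.9) = 6036 J
q_lost = 96.6 × c × (103.4 − 23.4) = 7728 c
Set equal: c = 6036 / 7728 = 0.781 J/(g·°C)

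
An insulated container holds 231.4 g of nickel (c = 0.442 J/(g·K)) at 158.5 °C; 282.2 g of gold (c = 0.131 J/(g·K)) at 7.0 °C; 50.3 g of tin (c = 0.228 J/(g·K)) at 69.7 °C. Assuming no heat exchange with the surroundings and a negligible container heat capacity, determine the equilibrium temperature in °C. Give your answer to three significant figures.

Σ mᵢcᵢ(T − Tᵢ) = 0  ⇒  T = Σ mᵢcᵢTᵢ / Σ mᵢcᵢ
Σ mᵢcᵢ = 231.4×0.442 + 282.2×0.131 + 50.3×0.228 = 150.7154
Σ mᵢcᵢTᵢ = 102.2788×158.5 + 36.9682×7.0 + 11.4684×69.7 = 17269
T = 17269 / 150.7154 = 114.6 °C

T_f = 115 °C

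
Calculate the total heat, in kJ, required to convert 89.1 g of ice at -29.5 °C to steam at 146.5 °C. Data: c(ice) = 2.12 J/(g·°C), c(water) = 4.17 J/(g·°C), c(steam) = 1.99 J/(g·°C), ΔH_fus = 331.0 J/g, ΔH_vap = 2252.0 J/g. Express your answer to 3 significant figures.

q1 (heat ice -29.5→0.0 °C): 89.1 × 2.12 × 29.5 = 5572 J
q2 (melt at 0 °C): 89.1 × 331.0 = 29492 J
q3 (heat water 0.0→100.0 °C): 89.1 × 4.17 × 100.0 = 37155 J
q4 (vaporize at 100 °C): 89.1 × 2252.0 = 200653 J
q5 (heat steam 100.0→146.5 °C): 89.1 × 1.99 × 46.5 = 8245 J
Total: 5572 + 29492 + 37155 + 200653 + 8245 = 281117 J = 281 kJ

q = 281 kJ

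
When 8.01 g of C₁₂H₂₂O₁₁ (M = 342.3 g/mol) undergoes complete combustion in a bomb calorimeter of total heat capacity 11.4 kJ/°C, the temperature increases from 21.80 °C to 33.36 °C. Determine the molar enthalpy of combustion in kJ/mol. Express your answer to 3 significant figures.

ΔH = -5630 kJ/mol

ΔT = 33.36 − 21.80 = 11.56 °C
q_cal = C_cal × ΔT = 11.4 × 11.56 = 131.784 kJ
n = 8.01 / 342.3 = 0.02340 mol
q_rxn = −q_cal = -131.784 kJ
ΔH = -131.784 / 0.02340 = -5632 kJ/mol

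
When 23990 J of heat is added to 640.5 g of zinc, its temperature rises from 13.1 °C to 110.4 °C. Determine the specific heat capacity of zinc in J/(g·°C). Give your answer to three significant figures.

c = q / (m ΔT) = 23990 / (640.5 × 97.3)
c = 23990 / 62320.65 = 0.385 J/(g·°C)

c = 0.385 J/(g·°C)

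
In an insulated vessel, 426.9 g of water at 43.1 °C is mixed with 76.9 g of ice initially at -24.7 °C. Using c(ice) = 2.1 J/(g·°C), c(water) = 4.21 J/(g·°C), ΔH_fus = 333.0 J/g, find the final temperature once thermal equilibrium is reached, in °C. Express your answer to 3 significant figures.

Heat to bring ice to 0 °C and melt it: q₁ = 76.9×2.1×24.7 + 76.9×333.0 = 29597 J
Heat the water can supply cooling to 0 °C: 426.9×4.21×43.1 = 77461.4 J > q₁, so all ice melts.
Energy balance: 426.9×4.21×(43.1 − T) = 29597 + 76.9×4.21×(T − 0)
1797.249(43.1 − T) = 29597 + 323.749 T
77461.4 − 29597 = 2120.998 T
T = 47864.4 / 2120.998 = 22.57 °C

T_f = 22.6 °C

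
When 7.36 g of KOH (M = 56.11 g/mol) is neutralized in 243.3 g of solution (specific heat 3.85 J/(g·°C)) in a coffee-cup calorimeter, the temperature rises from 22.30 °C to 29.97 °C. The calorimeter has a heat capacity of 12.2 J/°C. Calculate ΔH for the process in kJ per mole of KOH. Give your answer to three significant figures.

|ΔT| = |29.97 − 22.30| = 7.67 °C
|q_surr| = (243.3 × 3.85 + 12.2) × 7.67 = 948.905 × 7.67 = 7278 J
n(KOH) = 7.36 / 56.11 = 0.1312 mol
Temperature rose, so q_rxn = −|q_surr| = -7.278 kJ
ΔH = q_rxn / n = -55.47 kJ/mol

ΔH = -55.5 kJ/mol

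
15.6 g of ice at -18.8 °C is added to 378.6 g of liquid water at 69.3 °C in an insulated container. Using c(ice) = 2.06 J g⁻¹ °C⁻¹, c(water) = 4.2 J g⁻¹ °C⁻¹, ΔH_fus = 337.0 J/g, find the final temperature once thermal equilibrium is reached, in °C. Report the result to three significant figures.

T_f = 63.0 °C

Heat to bring ice to 0 °C and melt it: q₁ = 15.6×2.06×18.8 + 15.6×337.0 = 5861.4 J
Heat the water can supply cooling to 0 °C: 378.6×4.2×69.3 = 110195 J > q₁, so all ice melts.
Energy balance: 378.6×4.2×(69.3 − T) = 5861.4 + 15.6×4.2×(T − 0)
1590.12(69.3 − T) = 5861.4 + 65.52 T
110195 − 5861.4 = 1655.64 T
T = 104333.6 / 1655.64 = 63.02 °C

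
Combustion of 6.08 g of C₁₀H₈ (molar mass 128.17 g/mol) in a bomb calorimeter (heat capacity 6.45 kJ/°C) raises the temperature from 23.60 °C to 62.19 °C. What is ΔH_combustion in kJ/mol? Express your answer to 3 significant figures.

ΔH = -5250 kJ/mol

ΔT = 62.19 − 23.60 = 38.59 °C
q_cal = C_cal × ΔT = 6.45 × 38.59 = 248.9055 kJ
n = 6.08 / 128.17 = 0.04744 mol
q_rxn = −q_cal = -248.9055 kJ
ΔH = -248.9055 / 0.04744 = -5247 kJ/mol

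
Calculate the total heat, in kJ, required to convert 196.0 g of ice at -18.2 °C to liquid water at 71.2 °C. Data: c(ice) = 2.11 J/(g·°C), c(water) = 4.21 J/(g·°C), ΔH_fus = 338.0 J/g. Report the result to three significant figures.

q1 (heat ice -18.2→0.0 °C): 196.0 × 2.11 × 18.2 = 7527 J
q2 (melt at 0 °C): 196.0 × 338.0 = 66248 J
q3 (heat water 0.0→71.2 °C): 196.0 × 4.21 × 71.2 = 58751 J
Total: 7527 + 66248 + 58751 = 132526 J = 133 kJ

q = 133 kJ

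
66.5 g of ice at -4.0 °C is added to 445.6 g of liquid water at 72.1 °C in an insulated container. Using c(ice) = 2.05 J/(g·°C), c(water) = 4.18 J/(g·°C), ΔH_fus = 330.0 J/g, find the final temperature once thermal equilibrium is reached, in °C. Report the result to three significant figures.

Heat to bring ice to 0 °C and melt it: q₁ = 66.5×2.05×4.0 + 66.5×330.0 = 22490 J
Heat the water can supply cooling to 0 °C: 445.6×4.18×72.1 = 134294 J > q₁, so all ice melts.
Energy balance: 445.6×4.18×(72.1 − T) = 22490 + 66.5×4.18×(T − 0)
1862.608(72.1 − T) = 22490 + 277.97 T
134294 − 22490 = 2140.578 T
T = 111804 / 2140.578 = 52.23 °C

T_f = 52.2 °C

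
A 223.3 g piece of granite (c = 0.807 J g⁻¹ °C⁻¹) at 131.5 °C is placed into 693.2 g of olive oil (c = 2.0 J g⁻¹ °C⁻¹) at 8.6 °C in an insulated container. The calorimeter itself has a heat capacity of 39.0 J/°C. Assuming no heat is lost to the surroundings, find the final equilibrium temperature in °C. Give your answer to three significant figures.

Heat lost by granite = heat gained by olive oil + calorimeter.
(223.3)(0.807)(131.5 − T) = [(693.2)(2.0) + 39.0](T − 8.6)
180.2031 (131.5 − T) = 1425.4 (T − 8.6)
23697 − 180.2031 T = 1425.4 T − 12258
35955 = 1605.6031 T
T = 22.39 °C

T_f = 22.4 °C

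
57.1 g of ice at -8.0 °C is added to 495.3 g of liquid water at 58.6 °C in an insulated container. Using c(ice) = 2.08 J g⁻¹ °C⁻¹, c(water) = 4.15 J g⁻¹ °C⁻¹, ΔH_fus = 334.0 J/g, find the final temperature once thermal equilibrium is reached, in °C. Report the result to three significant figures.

T_f = 43.8 °C

Heat to bring ice to 0 °C and melt it: q₁ = 57.1×2.08×8.0 + 57.1×334.0 = 20022 J
Heat the water can supply cooling to 0 °C: 495.3×4.15×58.6 = 120452 J > q₁, so all ice melts.
Energy balance: 495.3×4.15×(58.6 − T) = 20022 + 57.1×4.15×(T − 0)
2055.495(58.6 − T) = 20022 + 236.965 T
120452 − 20022 = 2292.460 T
T = 100430 / 2292.460 = 43.81 °C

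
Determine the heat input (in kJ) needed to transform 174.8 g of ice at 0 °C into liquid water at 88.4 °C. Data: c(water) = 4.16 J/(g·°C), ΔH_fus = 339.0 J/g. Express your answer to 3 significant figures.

q = 124 kJ

q1 (melt at 0 °C): 174.8 × 339.0 = 59257 J
q2 (heat water 0.0→88.4 °C): 174.8 × 4.16 × 88.4 = 64282 J
Total: 59257 + 64282 = 123539 J = 124 kJ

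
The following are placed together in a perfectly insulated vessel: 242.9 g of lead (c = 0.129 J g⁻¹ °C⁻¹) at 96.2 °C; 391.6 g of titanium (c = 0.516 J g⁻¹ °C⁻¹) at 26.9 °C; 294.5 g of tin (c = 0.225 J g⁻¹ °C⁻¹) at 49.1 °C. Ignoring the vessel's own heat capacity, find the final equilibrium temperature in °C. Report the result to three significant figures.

T_f = 39.1 °C

Σ mᵢcᵢ(T − Tᵢ) = 0  ⇒  T = Σ mᵢcᵢTᵢ / Σ mᵢcᵢ
Σ mᵢcᵢ = 242.9×0.129 + 391.6×0.516 + 294.5×0.225 = 299.6622
Σ mᵢcᵢTᵢ = 31.3341×96.2 + 202.0656×26.9 + 66.2625×49.1 = 11703
T = 11703 / 299.6622 = 39.05 °C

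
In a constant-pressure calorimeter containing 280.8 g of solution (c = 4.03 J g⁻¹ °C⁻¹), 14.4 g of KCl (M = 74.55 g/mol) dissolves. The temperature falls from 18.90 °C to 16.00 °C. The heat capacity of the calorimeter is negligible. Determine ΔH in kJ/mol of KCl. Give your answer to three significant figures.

|ΔT| = |16.00 − 18.90| = 2.90 °C
|q_surr| = (280.8 × 4.03) × 2.90 = 1131.624 × 2.90 = 3282 J
n(KCl) = 14.4 / 74.55 = 0.1932 mol
Temperature fell, so q_rxn = +|q_surr| = 3.282 kJ
ΔH = q_rxn / n = 16.99 kJ/mol

ΔH = 17.0 kJ/mol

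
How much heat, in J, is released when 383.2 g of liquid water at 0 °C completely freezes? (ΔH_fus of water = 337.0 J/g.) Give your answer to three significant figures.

q = 129000 J

q = m × ΔH_fus = 383.2 × 337.0 = 129100 J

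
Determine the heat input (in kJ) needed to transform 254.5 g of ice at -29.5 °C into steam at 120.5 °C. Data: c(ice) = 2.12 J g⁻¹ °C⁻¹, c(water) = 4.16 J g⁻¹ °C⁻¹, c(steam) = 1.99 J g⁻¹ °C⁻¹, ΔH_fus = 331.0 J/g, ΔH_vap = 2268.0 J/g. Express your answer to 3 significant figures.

q1 (heat ice -29.5→0.0 °C): 254.5 × 2.12 × 29.5 = 15916 J
q2 (melt at 0 °C): 254.5 × 331.0 = 84240 J
q3 (heat water 0.0→100.0 °C): 254.5 × 4.16 × 100.0 = 105872 J
q4 (vaporize at 100 °C): 254.5 × 2268.0 = 577206 J
q5 (heat steam 100.0→120.5 °C): 254.5 × 1.99 × 20.5 = 10382 J
Total: 15916 + 84240 + 105872 + 577206 + 10382 = 793616 J = 794 kJ

q = 794 kJ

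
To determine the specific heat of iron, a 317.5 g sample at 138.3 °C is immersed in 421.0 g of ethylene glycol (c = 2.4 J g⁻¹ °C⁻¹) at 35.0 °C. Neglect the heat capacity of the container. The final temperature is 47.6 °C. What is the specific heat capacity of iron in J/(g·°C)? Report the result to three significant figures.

c = 0.442 J/(g·°C)

q_gained = (421.0 × 2.4) × (47.6 − 35.0) = 12730 J
q_lost = 317.5 × c × (138.3 − 47.6) = 28797.25 c
Set equal: c = 12730 / 28797.25 = 0.442 J/(g·°C)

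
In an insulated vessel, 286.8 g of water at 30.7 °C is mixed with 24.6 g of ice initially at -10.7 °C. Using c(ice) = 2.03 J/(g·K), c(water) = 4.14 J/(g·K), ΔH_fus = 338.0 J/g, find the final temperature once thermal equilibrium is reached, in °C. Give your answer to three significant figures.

T_f = 21.4 °C

Heat to bring ice to 0 °C and melt it: q₁ = 24.6×2.03×10.7 + 24.6×338.0 = 8849.1 J
Heat the water can supply cooling to 0 °C: 286.8×4.14×30.7 = 36451.7 J > q₁, so all ice melts.
Energy balance: 286.8×4.14×(30.7 − T) = 8849.1 + 24.6×4.14×(T − 0)
1187.352(30.7 − T) = 8849.1 + 101.844 T
36451.7 − 8849.1 = 1289.196 T
T = 27602.6 / 1289.196 = 21.41 °C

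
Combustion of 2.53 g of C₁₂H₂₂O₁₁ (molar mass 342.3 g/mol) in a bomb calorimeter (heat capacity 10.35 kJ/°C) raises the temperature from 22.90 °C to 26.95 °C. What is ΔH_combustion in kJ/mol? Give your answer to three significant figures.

ΔT = 26.95 − 22.90 = 4.05 °C
q_cal = C_cal × ΔT = 10.35 × 4.05 = 41.9175 kJ
n = 2.53 / 342.3 = 0.007391 mol
q_rxn = −q_cal = -41.9175 kJ
ΔH = -41.9175 / 0.007391 = -5671 kJ/mol

ΔH = -5670 kJ/mol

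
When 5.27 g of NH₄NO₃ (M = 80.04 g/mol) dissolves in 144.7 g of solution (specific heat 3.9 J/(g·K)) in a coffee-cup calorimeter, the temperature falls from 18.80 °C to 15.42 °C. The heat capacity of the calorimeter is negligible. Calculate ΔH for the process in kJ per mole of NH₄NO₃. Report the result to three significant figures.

|ΔT| = |15.42 − 18.80| = 3.38 °C
|q_surr| = (144.7 × 3.9) × 3.38 = 564.33 × 3.38 = 1907 J
n(NH₄NO₃) = 5.27 / 80.04 = 0.06584 mol
Temperature fell, so q_rxn = +|q_surr| = 1.907 kJ
ΔH = q_rxn / n = 28.96 kJ/mol

ΔH = 29.0 kJ/mol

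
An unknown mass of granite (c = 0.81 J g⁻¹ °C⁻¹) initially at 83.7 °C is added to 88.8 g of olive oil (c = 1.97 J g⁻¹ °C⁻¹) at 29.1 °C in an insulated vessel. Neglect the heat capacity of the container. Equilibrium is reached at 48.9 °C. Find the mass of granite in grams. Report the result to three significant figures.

m = 123 g

q_gained = (88.8 × 1.97) × (48.9 − 29.1) = 3464 J
q_lost = m × 0.81 × (83.7 − 48.9) = 28.188 m
m = 3464 / 28.188 = 123 g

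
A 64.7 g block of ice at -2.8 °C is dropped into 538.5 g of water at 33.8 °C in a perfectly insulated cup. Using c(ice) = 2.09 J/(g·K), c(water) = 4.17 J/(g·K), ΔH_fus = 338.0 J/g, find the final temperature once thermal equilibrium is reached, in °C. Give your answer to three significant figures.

T_f = 21.3 °C

Heat to bring ice to 0 °C and melt it: q₁ = 64.7×2.09×2.8 + 64.7×338.0 = 22247 J
Heat the water can supply cooling to 0 °C: 538.5×4.17×33.8 = 75899.4 J > q₁, so all ice melts.
Energy balance: 538.5×4.17×(33.8 − T) = 22247 + 64.7×4.17×(T − 0)
2245.545(33.8 − T) = 22247 + 269.799 T
75899.4 − 22247 = 2515.344 T
T = 53652.4 / 2515.344 = 21.33 °C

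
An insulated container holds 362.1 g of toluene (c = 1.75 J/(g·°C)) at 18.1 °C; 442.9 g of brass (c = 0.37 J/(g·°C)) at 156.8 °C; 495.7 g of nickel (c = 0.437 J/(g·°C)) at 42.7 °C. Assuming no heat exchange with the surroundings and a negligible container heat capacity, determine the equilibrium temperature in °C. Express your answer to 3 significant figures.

T_f = 45.8 °C

Σ mᵢcᵢ(T − Tᵢ) = 0  ⇒  T = Σ mᵢcᵢTᵢ / Σ mᵢcᵢ
Σ mᵢcᵢ = 362.1×1.75 + 442.9×0.37 + 495.7×0.437 = 1014.1689
Σ mᵢcᵢTᵢ = 633.675×18.1 + 163.873×156.8 + 216.6209×42.7 = 46415
T = 46415 / 1014.1689 = 45.77 °C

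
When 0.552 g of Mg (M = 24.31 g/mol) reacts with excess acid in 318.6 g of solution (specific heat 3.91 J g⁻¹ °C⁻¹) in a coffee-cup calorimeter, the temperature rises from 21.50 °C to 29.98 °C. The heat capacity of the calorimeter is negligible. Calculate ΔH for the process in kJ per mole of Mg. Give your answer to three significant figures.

|ΔT| = |29.98 − 21.50| = 8.48 °C
|q_surr| = (318.6 × 3.91) × 8.48 = 1245.726 × 8.48 = 10560 J
n(Mg) = 0.552 / 24.31 = 0.02271 mol
Temperature rose, so q_rxn = −|q_surr| = -10.56 kJ
ΔH = q_rxn / n = -465.0 kJ/mol

ΔH = -465 kJ/mol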